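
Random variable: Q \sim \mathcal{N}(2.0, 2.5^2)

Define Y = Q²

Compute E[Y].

E[Q²] = Var(Q) + (E[Q])² = 6.25 + 4 = 10.25

10.25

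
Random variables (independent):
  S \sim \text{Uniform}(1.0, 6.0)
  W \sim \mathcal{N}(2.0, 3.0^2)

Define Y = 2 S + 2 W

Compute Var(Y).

For independent RVs: Var(aX + bY) = a²Var(X) + b²Var(Y)
Var(S) = 2.0833333
Var(W) = 9
Var(Y) = 2²*2.0833333 + 2²*9
= 4*2.0833333 + 4*9 = 44.333333

44.333333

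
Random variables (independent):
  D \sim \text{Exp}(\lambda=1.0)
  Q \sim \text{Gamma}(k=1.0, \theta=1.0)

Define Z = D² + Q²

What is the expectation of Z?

E[Z] = E[D²] + E[Q²]
E[D²] = Var(D) + E[D]² = 1 + 1 = 2
E[Q²] = Var(Q) + E[Q]² = 1 + 1 = 2
E[Z] = 2 + 2 = 4

4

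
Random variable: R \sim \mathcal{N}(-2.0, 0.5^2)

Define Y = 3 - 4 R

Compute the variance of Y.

For Y = aR + b: Var(Y) = a² * Var(R)
Var(R) = 0.5^2 = 0.25
Var(Y) = (-4)² * 0.25 = 16 * 0.25 = 4

4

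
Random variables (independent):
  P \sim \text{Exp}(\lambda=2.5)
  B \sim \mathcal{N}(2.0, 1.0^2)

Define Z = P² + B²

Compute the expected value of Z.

E[Z] = E[P²] + E[B²]
E[P²] = Var(P) + E[P]² = 0.16 + 0.16 = 0.32
E[B²] = Var(B) + E[B]² = 1 + 4 = 5
E[Z] = 0.32 + 5 = 5.32

5.32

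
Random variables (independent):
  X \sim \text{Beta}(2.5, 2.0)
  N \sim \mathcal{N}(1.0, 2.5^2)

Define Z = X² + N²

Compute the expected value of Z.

E[Z] = E[X²] + E[N²]
E[X²] = Var(X) + E[X]² = 0.044893378 + 0.30864198 = 0.35353535
E[N²] = Var(N) + E[N]² = 6.25 + 1 = 7.25
E[Z] = 0.35353535 + 7.25 = 7.6035354

7.6035354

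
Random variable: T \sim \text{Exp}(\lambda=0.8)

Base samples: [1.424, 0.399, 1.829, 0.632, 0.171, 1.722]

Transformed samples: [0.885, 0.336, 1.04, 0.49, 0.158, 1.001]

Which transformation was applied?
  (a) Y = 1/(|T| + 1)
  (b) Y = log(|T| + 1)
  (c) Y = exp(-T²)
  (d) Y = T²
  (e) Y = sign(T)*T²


Checking option (b) Y = log(|T| + 1):
  T = 1.424 -> Y = 0.885 ✓
  T = 0.399 -> Y = 0.336 ✓
  T = 1.829 -> Y = 1.04 ✓
All samples match this transformation.

(b) log(|T| + 1)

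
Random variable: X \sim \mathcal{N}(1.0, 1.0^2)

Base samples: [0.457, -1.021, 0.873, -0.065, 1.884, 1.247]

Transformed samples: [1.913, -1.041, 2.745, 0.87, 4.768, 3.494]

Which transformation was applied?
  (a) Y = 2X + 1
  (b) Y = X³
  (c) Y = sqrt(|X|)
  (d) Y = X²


Checking option (a) Y = 2X + 1:
  X = 0.457 -> Y = 1.913 ✓
  X = -1.021 -> Y = -1.041 ✓
  X = 0.873 -> Y = 2.745 ✓
All samples match this transformation.

(a) 2X + 1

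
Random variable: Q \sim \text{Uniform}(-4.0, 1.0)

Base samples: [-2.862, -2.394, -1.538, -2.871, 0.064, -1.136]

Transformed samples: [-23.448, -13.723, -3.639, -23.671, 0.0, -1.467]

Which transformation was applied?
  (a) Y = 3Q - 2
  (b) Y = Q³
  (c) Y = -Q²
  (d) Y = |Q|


Checking option (b) Y = Q³:
  Q = -2.862 -> Y = -23.448 ✓
  Q = -2.394 -> Y = -13.723 ✓
  Q = -1.538 -> Y = -3.639 ✓
All samples match this transformation.

(b) Q³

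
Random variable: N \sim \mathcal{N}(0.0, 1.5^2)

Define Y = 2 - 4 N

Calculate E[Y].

For Y = -4N + 2:
E[Y] = -4 * E[N] + 2
E[N] = 0.0 = 0
E[Y] = -4 * 0 + 2 = 2

2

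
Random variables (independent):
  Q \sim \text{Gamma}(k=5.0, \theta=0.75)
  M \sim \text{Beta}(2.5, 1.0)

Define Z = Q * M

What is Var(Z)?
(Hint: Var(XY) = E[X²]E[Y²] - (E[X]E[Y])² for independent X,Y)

Var(XY) = E[X²]E[Y²] - (E[X]E[Y])²
E[Q] = 3.75, Var(Q) = 2.8125
E[M] = 0.71428571, Var(M) = 0.045351474
E[Q²] = 2.8125 + 3.75² = 16.875
E[M²] = 0.045351474 + 0.71428571² = 0.55555556
Var(Z) = 16.875*0.55555556 - (3.75*0.71428571)²
= 9.375 - 7.1747449 = 2.2002551

2.2002551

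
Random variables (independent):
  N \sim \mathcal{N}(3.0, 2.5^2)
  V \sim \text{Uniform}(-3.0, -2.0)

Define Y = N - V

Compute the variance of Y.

For independent RVs: Var(aX + bY) = a²Var(X) + b²Var(Y)
Var(N) = 6.25
Var(V) = 0.083333333
Var(Y) = 1²*6.25 + (-1)²*0.083333333
= 1*6.25 + 1*0.083333333 = 6.3333333

6.3333333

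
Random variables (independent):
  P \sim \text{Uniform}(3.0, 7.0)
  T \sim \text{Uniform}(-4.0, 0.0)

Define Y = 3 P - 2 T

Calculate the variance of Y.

For independent RVs: Var(aX + bY) = a²Var(X) + b²Var(Y)
Var(P) = 1.3333333
Var(T) = 1.3333333
Var(Y) = 3²*1.3333333 + (-2)²*1.3333333
= 9*1.3333333 + 4*1.3333333 = 17.333333

17.333333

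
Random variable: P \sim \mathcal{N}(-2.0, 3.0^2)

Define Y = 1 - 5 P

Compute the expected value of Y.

For Y = -5P + 1:
E[Y] = -5 * E[P] + 1
E[P] = -2.0 = -2
E[Y] = -5 * (-2) + 1 = 11

11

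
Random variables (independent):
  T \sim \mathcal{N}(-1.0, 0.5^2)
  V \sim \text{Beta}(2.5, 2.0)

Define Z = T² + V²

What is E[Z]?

E[Z] = E[T²] + E[V²]
E[T²] = Var(T) + E[T]² = 0.25 + 1 = 1.25
E[V²] = Var(V) + E[V]² = 0.044893378 + 0.30864198 = 0.35353535
E[Z] = 1.25 + 0.35353535 = 1.6035354

1.6035354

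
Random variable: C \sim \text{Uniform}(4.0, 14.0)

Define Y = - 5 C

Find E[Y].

For Y = -5C:
E[Y] = -5 * E[C]
E[C] = (4 + 14)/2 = 9
E[Y] = -5 * 9 = -45

-45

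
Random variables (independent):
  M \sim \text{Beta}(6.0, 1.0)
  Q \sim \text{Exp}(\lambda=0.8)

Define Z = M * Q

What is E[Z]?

For independent RVs: E[XY] = E[X]*E[Y]
E[M] = 0.85714286
E[Q] = 1.25
E[Z] = 0.85714286 * 1.25 = 1.0714286

1.0714286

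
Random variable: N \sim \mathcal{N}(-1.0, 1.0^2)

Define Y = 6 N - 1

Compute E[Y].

For Y = 6N - 1:
E[Y] = 6 * E[N] - 1
E[N] = -1.0 = -1
E[Y] = 6 * (-1) - 1 = -7

-7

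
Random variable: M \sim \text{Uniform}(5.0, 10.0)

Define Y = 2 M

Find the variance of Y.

For Y = aM + b: Var(Y) = a² * Var(M)
Var(M) = (10 - 5)^2/12 = 2.0833333
Var(Y) = 2² * 2.0833333 = 4 * 2.0833333 = 8.3333333

8.3333333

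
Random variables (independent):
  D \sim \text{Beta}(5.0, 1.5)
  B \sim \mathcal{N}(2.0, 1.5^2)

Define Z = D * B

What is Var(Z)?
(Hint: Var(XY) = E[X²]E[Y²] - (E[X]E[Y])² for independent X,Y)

Var(XY) = E[X²]E[Y²] - (E[X]E[Y])²
E[D] = 0.76923077, Var(D) = 0.023668639
E[B] = 2, Var(B) = 2.25
E[D²] = 0.023668639 + 0.76923077² = 0.61538462
E[B²] = 2.25 + 2² = 6.25
Var(Z) = 0.61538462*6.25 - (0.76923077*2)²
= 3.8461538 - 2.3668639 = 1.4792899

1.4792899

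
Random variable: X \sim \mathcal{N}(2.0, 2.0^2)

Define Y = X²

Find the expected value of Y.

Using E[X²] = Var(X) + (E[X])²:
E[X] = 2
Var(X) = 2.0^2 = 4
E[X²] = 4 + 2² = 4 + 4 = 8

8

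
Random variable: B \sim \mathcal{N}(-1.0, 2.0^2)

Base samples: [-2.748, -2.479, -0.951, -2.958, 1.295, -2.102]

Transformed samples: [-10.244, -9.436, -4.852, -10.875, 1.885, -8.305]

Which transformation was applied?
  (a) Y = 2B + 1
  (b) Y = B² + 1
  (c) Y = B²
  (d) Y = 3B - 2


Checking option (d) Y = 3B - 2:
  B = -2.748 -> Y = -10.244 ✓
  B = -2.479 -> Y = -9.436 ✓
  B = -0.951 -> Y = -4.852 ✓
All samples match this transformation.

(d) 3B - 2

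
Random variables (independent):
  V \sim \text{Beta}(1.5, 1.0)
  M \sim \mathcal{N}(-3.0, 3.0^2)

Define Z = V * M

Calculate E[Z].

For independent RVs: E[XY] = E[X]*E[Y]
E[V] = 0.6
E[M] = -3
E[Z] = 0.6 * (-3) = -1.8

-1.8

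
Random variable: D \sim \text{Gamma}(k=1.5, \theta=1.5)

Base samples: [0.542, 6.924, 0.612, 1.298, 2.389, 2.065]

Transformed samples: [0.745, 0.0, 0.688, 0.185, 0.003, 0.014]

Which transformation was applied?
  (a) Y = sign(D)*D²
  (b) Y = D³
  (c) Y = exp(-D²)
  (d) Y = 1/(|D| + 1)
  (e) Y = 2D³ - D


Checking option (c) Y = exp(-D²):
  D = 0.542 -> Y = 0.745 ✓
  D = 6.924 -> Y = 0.0 ✓
  D = 0.612 -> Y = 0.688 ✓
All samples match this transformation.

(c) exp(-D²)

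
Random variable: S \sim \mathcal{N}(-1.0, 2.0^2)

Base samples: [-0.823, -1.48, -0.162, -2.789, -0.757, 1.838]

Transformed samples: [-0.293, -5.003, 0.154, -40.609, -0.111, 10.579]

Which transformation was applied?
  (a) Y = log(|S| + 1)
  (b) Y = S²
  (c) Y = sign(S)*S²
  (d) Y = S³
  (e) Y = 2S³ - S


Checking option (e) Y = 2S³ - S:
  S = -0.823 -> Y = -0.293 ✓
  S = -1.48 -> Y = -5.003 ✓
  S = -0.162 -> Y = 0.154 ✓
All samples match this transformation.

(e) 2S³ - S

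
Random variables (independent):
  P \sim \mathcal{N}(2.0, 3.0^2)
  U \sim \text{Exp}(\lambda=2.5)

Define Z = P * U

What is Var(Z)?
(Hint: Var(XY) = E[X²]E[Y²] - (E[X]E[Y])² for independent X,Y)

Var(XY) = E[X²]E[Y²] - (E[X]E[Y])²
E[P] = 2, Var(P) = 9
E[U] = 0.4, Var(U) = 0.16
E[P²] = 9 + 2² = 13
E[U²] = 0.16 + 0.4² = 0.32
Var(Z) = 13*0.32 - (2*0.4)²
= 4.16 - 0.64 = 3.52

3.52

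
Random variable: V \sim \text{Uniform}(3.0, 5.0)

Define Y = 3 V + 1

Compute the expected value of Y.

For Y = 3V + 1:
E[Y] = 3 * E[V] + 1
E[V] = (3 + 5)/2 = 4
E[Y] = 3 * 4 + 1 = 13

13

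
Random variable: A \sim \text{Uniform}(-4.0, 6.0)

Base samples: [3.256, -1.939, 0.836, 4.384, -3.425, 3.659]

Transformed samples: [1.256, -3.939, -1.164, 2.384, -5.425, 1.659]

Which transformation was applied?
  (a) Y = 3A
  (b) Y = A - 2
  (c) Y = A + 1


Checking option (b) Y = A - 2:
  A = 3.256 -> Y = 1.256 ✓
  A = -1.939 -> Y = -3.939 ✓
  A = 0.836 -> Y = -1.164 ✓
All samples match this transformation.

(b) A - 2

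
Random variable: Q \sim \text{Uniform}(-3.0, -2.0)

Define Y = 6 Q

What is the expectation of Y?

For Y = 6Q:
E[Y] = 6 * E[Q]
E[Q] = (-3 - 2)/2 = -2.5
E[Y] = 6 * (-2.5) = -15

-15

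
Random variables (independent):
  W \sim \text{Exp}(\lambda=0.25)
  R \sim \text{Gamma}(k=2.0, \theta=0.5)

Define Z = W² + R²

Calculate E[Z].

E[Z] = E[W²] + E[R²]
E[W²] = Var(W) + E[W]² = 16 + 16 = 32
E[R²] = Var(R) + E[R]² = 0.5 + 1 = 1.5
E[Z] = 32 + 1.5 = 33.5

33.5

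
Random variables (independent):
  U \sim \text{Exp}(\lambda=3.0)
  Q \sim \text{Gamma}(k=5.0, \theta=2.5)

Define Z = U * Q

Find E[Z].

For independent RVs: E[XY] = E[X]*E[Y]
E[U] = 0.33333333
E[Q] = 12.5
E[Z] = 0.33333333 * 12.5 = 4.1666667

4.1666667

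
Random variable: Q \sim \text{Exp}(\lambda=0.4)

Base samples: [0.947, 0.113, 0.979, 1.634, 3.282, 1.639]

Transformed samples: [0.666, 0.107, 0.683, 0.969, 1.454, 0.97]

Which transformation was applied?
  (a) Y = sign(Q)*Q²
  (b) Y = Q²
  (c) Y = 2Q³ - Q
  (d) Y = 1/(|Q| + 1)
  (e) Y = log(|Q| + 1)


Checking option (e) Y = log(|Q| + 1):
  Q = 0.947 -> Y = 0.666 ✓
  Q = 0.113 -> Y = 0.107 ✓
  Q = 0.979 -> Y = 0.683 ✓
All samples match this transformation.

(e) log(|Q| + 1)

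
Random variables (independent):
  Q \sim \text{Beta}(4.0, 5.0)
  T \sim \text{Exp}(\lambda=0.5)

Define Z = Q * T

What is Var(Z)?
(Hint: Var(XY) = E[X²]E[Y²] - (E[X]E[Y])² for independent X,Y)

Var(XY) = E[X²]E[Y²] - (E[X]E[Y])²
E[Q] = 0.44444444, Var(Q) = 0.024691358
E[T] = 2, Var(T) = 4
E[Q²] = 0.024691358 + 0.44444444² = 0.22222222
E[T²] = 4 + 2² = 8
Var(Z) = 0.22222222*8 - (0.44444444*2)²
= 1.7777778 - 0.79012346 = 0.98765432

0.98765432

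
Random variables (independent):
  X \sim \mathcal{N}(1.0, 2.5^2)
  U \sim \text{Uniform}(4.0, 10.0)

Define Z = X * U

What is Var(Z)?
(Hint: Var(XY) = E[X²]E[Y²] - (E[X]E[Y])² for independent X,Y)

Var(XY) = E[X²]E[Y²] - (E[X]E[Y])²
E[X] = 1, Var(X) = 6.25
E[U] = 7, Var(U) = 3
E[X²] = 6.25 + 1² = 7.25
E[U²] = 3 + 7² = 52
Var(Z) = 7.25*52 - (1*7)²
= 377 - 49 = 328

328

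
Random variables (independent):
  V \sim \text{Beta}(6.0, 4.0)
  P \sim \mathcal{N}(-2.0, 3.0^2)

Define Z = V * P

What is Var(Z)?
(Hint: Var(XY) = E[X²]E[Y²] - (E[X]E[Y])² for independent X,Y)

Var(XY) = E[X²]E[Y²] - (E[X]E[Y])²
E[V] = 0.6, Var(V) = 0.021818182
E[P] = -2, Var(P) = 9
E[V²] = 0.021818182 + 0.6² = 0.38181818
E[P²] = 9 + (-2)² = 13
Var(Z) = 0.38181818*13 - (0.6*(-2))²
= 4.9636364 - 1.44 = 3.5236364

3.5236364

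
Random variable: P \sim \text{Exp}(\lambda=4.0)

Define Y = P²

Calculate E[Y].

Using E[X²] = Var(X) + (E[X])²:
E[P] = 0.25
Var(P) = 1/4.0^2 = 0.0625
E[P²] = 0.0625 + 0.25² = 0.0625 + 0.0625 = 0.125

0.125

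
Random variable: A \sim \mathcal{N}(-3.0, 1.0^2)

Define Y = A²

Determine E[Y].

E[A²] = Var(A) + (E[A])² = 1 + 9 = 10

10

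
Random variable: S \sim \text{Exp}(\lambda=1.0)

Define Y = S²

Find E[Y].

E[S²] = Var(S) + (E[S])² = 1 + 1 = 2

2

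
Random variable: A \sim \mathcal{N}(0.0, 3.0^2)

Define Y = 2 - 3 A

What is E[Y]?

For Y = -3A + 2:
E[Y] = -3 * E[A] + 2
E[A] = 0.0 = 0
E[Y] = -3 * 0 + 2 = 2

2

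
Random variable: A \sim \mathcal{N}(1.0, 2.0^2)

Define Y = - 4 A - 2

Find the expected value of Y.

For Y = -4A - 2:
E[Y] = -4 * E[A] - 2
E[A] = 1.0 = 1
E[Y] = -4 * 1 - 2 = -6

-6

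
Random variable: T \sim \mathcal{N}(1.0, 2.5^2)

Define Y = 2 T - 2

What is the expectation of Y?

For Y = 2T - 2:
E[Y] = 2 * E[T] - 2
E[T] = 1.0 = 1
E[Y] = 2 * 1 - 2 = 0

0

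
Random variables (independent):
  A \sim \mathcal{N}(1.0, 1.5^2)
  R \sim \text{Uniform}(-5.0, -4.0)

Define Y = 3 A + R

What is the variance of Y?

For independent RVs: Var(aX + bY) = a²Var(X) + b²Var(Y)
Var(A) = 2.25
Var(R) = 0.083333333
Var(Y) = 3²*2.25 + 1²*0.083333333
= 9*2.25 + 1*0.083333333 = 20.333333

20.333333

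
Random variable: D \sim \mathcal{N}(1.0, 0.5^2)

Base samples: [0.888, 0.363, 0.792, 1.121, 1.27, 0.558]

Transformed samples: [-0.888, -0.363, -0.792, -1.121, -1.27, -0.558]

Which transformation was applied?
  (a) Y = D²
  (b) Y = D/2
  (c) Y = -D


Checking option (c) Y = -D:
  D = 0.888 -> Y = -0.888 ✓
  D = 0.363 -> Y = -0.363 ✓
  D = 0.792 -> Y = -0.792 ✓
All samples match this transformation.

(c) -D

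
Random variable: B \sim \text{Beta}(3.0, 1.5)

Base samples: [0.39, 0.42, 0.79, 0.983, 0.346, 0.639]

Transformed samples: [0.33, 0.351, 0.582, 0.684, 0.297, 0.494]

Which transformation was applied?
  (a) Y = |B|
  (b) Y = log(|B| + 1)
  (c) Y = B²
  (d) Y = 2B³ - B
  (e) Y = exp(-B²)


Checking option (b) Y = log(|B| + 1):
  B = 0.39 -> Y = 0.33 ✓
  B = 0.42 -> Y = 0.351 ✓
  B = 0.79 -> Y = 0.582 ✓
All samples match this transformation.

(b) log(|B| + 1)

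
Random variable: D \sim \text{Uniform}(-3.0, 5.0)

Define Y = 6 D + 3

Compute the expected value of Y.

For Y = 6D + 3:
E[Y] = 6 * E[D] + 3
E[D] = (-3 + 5)/2 = 1
E[Y] = 6 * 1 + 3 = 9

9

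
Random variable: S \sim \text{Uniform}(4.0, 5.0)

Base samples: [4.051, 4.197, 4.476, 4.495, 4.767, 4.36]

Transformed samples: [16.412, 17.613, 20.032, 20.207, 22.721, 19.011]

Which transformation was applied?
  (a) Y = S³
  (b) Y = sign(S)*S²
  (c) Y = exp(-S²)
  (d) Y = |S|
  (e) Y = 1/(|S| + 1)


Checking option (b) Y = sign(S)*S²:
  S = 4.051 -> Y = 16.412 ✓
  S = 4.197 -> Y = 17.613 ✓
  S = 4.476 -> Y = 20.032 ✓
All samples match this transformation.

(b) sign(S)*S²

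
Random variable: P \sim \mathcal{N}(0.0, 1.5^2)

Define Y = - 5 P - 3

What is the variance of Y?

For Y = aP + b: Var(Y) = a² * Var(P)
Var(P) = 1.5^2 = 2.25
Var(Y) = (-5)² * 2.25 = 25 * 2.25 = 56.25

56.25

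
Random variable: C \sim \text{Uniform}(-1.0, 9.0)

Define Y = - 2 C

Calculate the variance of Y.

For Y = aC + b: Var(Y) = a² * Var(C)
Var(C) = (9 + 1)^2/12 = 8.3333333
Var(Y) = (-2)² * 8.3333333 = 4 * 8.3333333 = 33.333333

33.333333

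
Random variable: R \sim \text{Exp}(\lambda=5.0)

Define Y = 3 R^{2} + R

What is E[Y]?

E[Y] = 3*E[R²] + 1*E[R]
E[R] = 0.2
E[R²] = Var(R) + (E[R])² = 0.04 + 0.04 = 0.08
E[Y] = 3*0.08 + 1*0.2 = 0.44

0.44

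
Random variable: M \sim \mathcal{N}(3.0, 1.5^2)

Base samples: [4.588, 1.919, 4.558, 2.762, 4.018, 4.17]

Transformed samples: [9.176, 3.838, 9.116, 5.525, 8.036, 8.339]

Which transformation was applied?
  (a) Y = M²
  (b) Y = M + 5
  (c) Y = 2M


Checking option (c) Y = 2M:
  M = 4.588 -> Y = 9.176 ✓
  M = 1.919 -> Y = 3.838 ✓
  M = 4.558 -> Y = 9.116 ✓
All samples match this transformation.

(c) 2M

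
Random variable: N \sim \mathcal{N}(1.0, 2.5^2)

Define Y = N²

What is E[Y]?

Using E[X²] = Var(X) + (E[X])²:
E[N] = 1
Var(N) = 2.5^2 = 6.25
E[N²] = 6.25 + 1² = 6.25 + 1 = 7.25

7.25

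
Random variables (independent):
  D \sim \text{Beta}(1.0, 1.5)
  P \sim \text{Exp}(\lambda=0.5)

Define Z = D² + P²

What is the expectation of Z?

E[Z] = E[D²] + E[P²]
E[D²] = Var(D) + E[D]² = 0.068571429 + 0.16 = 0.22857143
E[P²] = Var(P) + E[P]² = 4 + 4 = 8
E[Z] = 0.22857143 + 8 = 8.2285714

8.2285714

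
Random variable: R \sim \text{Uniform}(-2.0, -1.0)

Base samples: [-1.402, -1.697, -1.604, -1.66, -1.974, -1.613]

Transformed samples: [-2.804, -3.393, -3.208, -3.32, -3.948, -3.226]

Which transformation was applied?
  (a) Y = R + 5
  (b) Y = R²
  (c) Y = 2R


Checking option (c) Y = 2R:
  R = -1.402 -> Y = -2.804 ✓
  R = -1.697 -> Y = -3.393 ✓
  R = -1.604 -> Y = -3.208 ✓
All samples match this transformation.

(c) 2R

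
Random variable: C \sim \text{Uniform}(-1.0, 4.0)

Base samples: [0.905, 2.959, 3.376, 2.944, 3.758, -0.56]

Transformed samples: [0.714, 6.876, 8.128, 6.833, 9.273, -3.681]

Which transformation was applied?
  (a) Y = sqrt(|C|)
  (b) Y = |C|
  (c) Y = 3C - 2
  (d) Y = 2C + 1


Checking option (c) Y = 3C - 2:
  C = 0.905 -> Y = 0.714 ✓
  C = 2.959 -> Y = 6.876 ✓
  C = 3.376 -> Y = 8.128 ✓
All samples match this transformation.

(c) 3C - 2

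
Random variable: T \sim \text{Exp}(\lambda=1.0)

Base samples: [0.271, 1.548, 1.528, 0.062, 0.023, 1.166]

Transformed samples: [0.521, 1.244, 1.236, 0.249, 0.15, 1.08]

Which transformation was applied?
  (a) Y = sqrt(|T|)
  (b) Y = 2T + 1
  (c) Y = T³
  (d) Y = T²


Checking option (a) Y = sqrt(|T|):
  T = 0.271 -> Y = 0.521 ✓
  T = 1.548 -> Y = 1.244 ✓
  T = 1.528 -> Y = 1.236 ✓
All samples match this transformation.

(a) sqrt(|T|)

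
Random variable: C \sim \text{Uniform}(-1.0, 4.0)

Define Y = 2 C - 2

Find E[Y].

For Y = 2C - 2:
E[Y] = 2 * E[C] - 2
E[C] = (-1 + 4)/2 = 1.5
E[Y] = 2 * 1.5 - 2 = 1

1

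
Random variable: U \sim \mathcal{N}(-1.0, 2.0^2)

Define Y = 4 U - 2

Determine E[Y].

For Y = 4U - 2:
E[Y] = 4 * E[U] - 2
E[U] = -1.0 = -1
E[Y] = 4 * (-1) - 2 = -6

-6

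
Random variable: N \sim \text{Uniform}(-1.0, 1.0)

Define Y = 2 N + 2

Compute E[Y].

For Y = 2N + 2:
E[Y] = 2 * E[N] + 2
E[N] = (-1 + 1)/2 = 0
E[Y] = 2 * 0 + 2 = 2

2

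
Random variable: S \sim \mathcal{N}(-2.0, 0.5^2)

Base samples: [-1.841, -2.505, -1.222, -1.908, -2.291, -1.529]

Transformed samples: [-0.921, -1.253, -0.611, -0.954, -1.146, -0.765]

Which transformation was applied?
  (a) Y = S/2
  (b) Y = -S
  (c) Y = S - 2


Checking option (a) Y = S/2:
  S = -1.841 -> Y = -0.921 ✓
  S = -2.505 -> Y = -1.253 ✓
  S = -1.222 -> Y = -0.611 ✓
All samples match this transformation.

(a) S/2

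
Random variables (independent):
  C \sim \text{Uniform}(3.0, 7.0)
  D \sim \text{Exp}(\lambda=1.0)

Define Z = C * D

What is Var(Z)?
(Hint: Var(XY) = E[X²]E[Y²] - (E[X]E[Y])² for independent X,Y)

Var(XY) = E[X²]E[Y²] - (E[X]E[Y])²
E[C] = 5, Var(C) = 1.3333333
E[D] = 1, Var(D) = 1
E[C²] = 1.3333333 + 5² = 26.333333
E[D²] = 1 + 1² = 2
Var(Z) = 26.333333*2 - (5*1)²
= 52.666667 - 25 = 27.666667

27.666667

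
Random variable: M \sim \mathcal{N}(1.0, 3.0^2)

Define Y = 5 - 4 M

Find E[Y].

For Y = -4M + 5:
E[Y] = -4 * E[M] + 5
E[M] = 1.0 = 1
E[Y] = -4 * 1 + 5 = 1

1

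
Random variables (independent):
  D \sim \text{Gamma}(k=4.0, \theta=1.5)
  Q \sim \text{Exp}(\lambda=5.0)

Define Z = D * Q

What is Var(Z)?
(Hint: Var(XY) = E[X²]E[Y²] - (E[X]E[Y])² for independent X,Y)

Var(XY) = E[X²]E[Y²] - (E[X]E[Y])²
E[D] = 6, Var(D) = 9
E[Q] = 0.2, Var(Q) = 0.04
E[D²] = 9 + 6² = 45
E[Q²] = 0.04 + 0.2² = 0.08
Var(Z) = 45*0.08 - (6*0.2)²
= 3.6 - 1.44 = 2.16

2.16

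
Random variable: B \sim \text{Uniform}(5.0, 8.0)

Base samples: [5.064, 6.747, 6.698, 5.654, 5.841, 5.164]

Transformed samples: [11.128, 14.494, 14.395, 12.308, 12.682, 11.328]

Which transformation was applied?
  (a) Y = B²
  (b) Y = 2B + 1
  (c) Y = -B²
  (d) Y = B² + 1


Checking option (b) Y = 2B + 1:
  B = 5.064 -> Y = 11.128 ✓
  B = 6.747 -> Y = 14.494 ✓
  B = 6.698 -> Y = 14.395 ✓
All samples match this transformation.

(b) 2B + 1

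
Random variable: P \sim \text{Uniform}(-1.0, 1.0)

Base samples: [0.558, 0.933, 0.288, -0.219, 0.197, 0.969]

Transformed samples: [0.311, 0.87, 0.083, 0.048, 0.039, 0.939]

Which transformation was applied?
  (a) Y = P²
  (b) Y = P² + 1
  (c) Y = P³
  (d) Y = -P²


Checking option (a) Y = P²:
  P = 0.558 -> Y = 0.311 ✓
  P = 0.933 -> Y = 0.87 ✓
  P = 0.288 -> Y = 0.083 ✓
All samples match this transformation.

(a) P²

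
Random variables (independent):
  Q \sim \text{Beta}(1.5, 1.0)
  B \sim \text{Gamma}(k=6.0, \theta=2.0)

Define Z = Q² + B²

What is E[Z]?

E[Z] = E[Q²] + E[B²]
E[Q²] = Var(Q) + E[Q]² = 0.068571429 + 0.36 = 0.42857143
E[B²] = Var(B) + E[B]² = 24 + 144 = 168
E[Z] = 0.42857143 + 168 = 168.42857

168.42857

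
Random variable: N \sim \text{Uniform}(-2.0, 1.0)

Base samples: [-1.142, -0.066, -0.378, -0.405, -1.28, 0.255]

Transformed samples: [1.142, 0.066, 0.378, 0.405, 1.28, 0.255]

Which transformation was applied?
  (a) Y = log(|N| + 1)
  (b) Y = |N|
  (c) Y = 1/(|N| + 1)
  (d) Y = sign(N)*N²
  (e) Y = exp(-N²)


Checking option (b) Y = |N|:
  N = -1.142 -> Y = 1.142 ✓
  N = -0.066 -> Y = 0.066 ✓
  N = -0.378 -> Y = 0.378 ✓
All samples match this transformation.

(b) |N|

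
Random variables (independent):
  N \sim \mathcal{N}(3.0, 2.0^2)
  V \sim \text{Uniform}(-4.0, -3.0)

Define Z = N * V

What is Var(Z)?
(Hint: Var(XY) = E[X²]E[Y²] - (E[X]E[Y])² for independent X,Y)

Var(XY) = E[X²]E[Y²] - (E[X]E[Y])²
E[N] = 3, Var(N) = 4
E[V] = -3.5, Var(V) = 0.083333333
E[N²] = 4 + 3² = 13
E[V²] = 0.083333333 + (-3.5)² = 12.333333
Var(Z) = 13*12.333333 - (3*(-3.5))²
= 160.33333 - 110.25 = 50.083333

50.083333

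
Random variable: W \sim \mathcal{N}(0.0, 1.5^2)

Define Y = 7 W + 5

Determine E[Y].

For Y = 7W + 5:
E[Y] = 7 * E[W] + 5
E[W] = 0.0 = 0
E[Y] = 7 * 0 + 5 = 5

5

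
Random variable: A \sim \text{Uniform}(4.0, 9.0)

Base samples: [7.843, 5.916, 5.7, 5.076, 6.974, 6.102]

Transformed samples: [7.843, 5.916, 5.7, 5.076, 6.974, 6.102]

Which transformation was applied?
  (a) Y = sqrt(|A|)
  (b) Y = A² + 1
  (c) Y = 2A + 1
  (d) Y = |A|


Checking option (d) Y = |A|:
  A = 7.843 -> Y = 7.843 ✓
  A = 5.916 -> Y = 5.916 ✓
  A = 5.7 -> Y = 5.7 ✓
All samples match this transformation.

(d) |A|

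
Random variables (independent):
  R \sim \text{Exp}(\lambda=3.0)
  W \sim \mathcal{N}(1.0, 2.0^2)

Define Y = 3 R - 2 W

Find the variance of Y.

For independent RVs: Var(aX + bY) = a²Var(X) + b²Var(Y)
Var(R) = 0.11111111
Var(W) = 4
Var(Y) = 3²*0.11111111 + (-2)²*4
= 9*0.11111111 + 4*4 = 17

17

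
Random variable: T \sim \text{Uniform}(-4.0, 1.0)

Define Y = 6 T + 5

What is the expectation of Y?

For Y = 6T + 5:
E[Y] = 6 * E[T] + 5
E[T] = (-4 + 1)/2 = -1.5
E[Y] = 6 * (-1.5) + 5 = -4

-4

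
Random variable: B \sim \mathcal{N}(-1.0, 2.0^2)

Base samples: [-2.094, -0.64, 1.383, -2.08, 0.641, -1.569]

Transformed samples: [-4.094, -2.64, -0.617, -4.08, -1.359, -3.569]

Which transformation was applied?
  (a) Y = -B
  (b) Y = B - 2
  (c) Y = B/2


Checking option (b) Y = B - 2:
  B = -2.094 -> Y = -4.094 ✓
  B = -0.64 -> Y = -2.64 ✓
  B = 1.383 -> Y = -0.617 ✓
All samples match this transformation.

(b) B - 2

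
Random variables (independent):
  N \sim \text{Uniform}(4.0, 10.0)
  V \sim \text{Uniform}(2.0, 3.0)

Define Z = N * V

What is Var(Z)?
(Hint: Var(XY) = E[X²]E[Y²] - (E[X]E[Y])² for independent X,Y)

Var(XY) = E[X²]E[Y²] - (E[X]E[Y])²
E[N] = 7, Var(N) = 3
E[V] = 2.5, Var(V) = 0.083333333
E[N²] = 3 + 7² = 52
E[V²] = 0.083333333 + 2.5² = 6.3333333
Var(Z) = 52*6.3333333 - (7*2.5)²
= 329.33333 - 306.25 = 23.083333

23.083333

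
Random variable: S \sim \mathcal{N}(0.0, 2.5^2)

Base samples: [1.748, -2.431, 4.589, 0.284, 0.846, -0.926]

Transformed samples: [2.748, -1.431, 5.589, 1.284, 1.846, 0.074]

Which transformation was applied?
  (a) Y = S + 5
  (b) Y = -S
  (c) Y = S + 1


Checking option (c) Y = S + 1:
  S = 1.748 -> Y = 2.748 ✓
  S = -2.431 -> Y = -1.431 ✓
  S = 4.589 -> Y = 5.589 ✓
All samples match this transformation.

(c) S + 1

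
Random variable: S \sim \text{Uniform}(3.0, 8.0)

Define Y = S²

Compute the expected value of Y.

Using E[X²] = Var(X) + (E[X])²:
E[S] = 5.5
Var(S) = (8 - 3)^2/12 = 2.0833333
E[S²] = 2.0833333 + 5.5² = 2.0833333 + 30.25 = 32.333333

32.333333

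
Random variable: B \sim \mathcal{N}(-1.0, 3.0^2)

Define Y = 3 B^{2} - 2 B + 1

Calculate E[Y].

E[Y] = 3*E[B²] - 2*E[B] + 1
E[B] = -1
E[B²] = Var(B) + (E[B])² = 9 + 1 = 10
E[Y] = 3*10 - 2*(-1) + 1 = 33

33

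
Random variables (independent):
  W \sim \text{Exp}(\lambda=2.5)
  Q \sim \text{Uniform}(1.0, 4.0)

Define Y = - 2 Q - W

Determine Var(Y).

For independent RVs: Var(aX + bY) = a²Var(X) + b²Var(Y)
Var(W) = 0.16
Var(Q) = 0.75
Var(Y) = (-1)²*0.16 + (-2)²*0.75
= 1*0.16 + 4*0.75 = 3.16

3.16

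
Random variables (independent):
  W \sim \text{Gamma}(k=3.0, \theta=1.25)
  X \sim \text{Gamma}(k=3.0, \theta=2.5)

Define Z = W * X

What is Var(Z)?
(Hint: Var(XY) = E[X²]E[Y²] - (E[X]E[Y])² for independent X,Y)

Var(XY) = E[X²]E[Y²] - (E[X]E[Y])²
E[W] = 3.75, Var(W) = 4.6875
E[X] = 7.5, Var(X) = 18.75
E[W²] = 4.6875 + 3.75² = 18.75
E[X²] = 18.75 + 7.5² = 75
Var(Z) = 18.75*75 - (3.75*7.5)²
= 1406.25 - 791.01562 = 615.23438

615.23438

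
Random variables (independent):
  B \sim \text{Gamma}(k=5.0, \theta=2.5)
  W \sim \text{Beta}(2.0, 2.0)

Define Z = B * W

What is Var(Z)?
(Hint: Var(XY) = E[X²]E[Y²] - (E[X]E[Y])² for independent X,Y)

Var(XY) = E[X²]E[Y²] - (E[X]E[Y])²
E[B] = 12.5, Var(B) = 31.25
E[W] = 0.5, Var(W) = 0.05
E[B²] = 31.25 + 12.5² = 187.5
E[W²] = 0.05 + 0.5² = 0.3
Var(Z) = 187.5*0.3 - (12.5*0.5)²
= 56.25 - 39.0625 = 17.1875

17.1875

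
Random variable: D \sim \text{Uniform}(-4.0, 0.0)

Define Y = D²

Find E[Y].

E[D²] = Var(D) + (E[D])² = 1.3333333 + 4 = 5.3333333

5.3333333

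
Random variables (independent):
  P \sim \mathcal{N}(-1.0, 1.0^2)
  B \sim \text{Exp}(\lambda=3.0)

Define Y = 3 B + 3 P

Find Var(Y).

For independent RVs: Var(aX + bY) = a²Var(X) + b²Var(Y)
Var(P) = 1
Var(B) = 0.11111111
Var(Y) = 3²*1 + 3²*0.11111111
= 9*1 + 9*0.11111111 = 10

10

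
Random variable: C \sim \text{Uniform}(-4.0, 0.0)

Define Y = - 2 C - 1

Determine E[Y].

For Y = -2C - 1:
E[Y] = -2 * E[C] - 1
E[C] = (-4 + 0)/2 = -2
E[Y] = -2 * (-2) - 1 = 3

3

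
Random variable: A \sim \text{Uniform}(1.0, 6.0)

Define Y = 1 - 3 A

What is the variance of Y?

For Y = aA + b: Var(Y) = a² * Var(A)
Var(A) = (6 - 1)^2/12 = 2.0833333
Var(Y) = (-3)² * 2.0833333 = 9 * 2.0833333 = 18.75

18.75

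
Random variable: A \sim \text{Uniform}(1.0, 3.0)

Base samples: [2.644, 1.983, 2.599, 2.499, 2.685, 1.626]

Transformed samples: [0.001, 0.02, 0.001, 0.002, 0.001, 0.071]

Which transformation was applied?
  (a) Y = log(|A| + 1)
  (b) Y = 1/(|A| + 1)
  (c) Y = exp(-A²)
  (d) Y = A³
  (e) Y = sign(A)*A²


Checking option (c) Y = exp(-A²):
  A = 2.644 -> Y = 0.001 ✓
  A = 1.983 -> Y = 0.02 ✓
  A = 2.599 -> Y = 0.001 ✓
All samples match this transformation.

(c) exp(-A²)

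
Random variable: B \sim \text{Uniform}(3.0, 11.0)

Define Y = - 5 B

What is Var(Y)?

For Y = aB + b: Var(Y) = a² * Var(B)
Var(B) = (11 - 3)^2/12 = 5.3333333
Var(Y) = (-5)² * 5.3333333 = 25 * 5.3333333 = 133.33333

133.33333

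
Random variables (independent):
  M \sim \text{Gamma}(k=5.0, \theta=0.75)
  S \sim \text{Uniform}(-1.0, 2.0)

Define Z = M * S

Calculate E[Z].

For independent RVs: E[XY] = E[X]*E[Y]
E[M] = 3.75
E[S] = 0.5
E[Z] = 3.75 * 0.5 = 1.875

1.875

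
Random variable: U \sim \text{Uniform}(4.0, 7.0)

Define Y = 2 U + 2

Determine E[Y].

For Y = 2U + 2:
E[Y] = 2 * E[U] + 2
E[U] = (4 + 7)/2 = 5.5
E[Y] = 2 * 5.5 + 2 = 13

13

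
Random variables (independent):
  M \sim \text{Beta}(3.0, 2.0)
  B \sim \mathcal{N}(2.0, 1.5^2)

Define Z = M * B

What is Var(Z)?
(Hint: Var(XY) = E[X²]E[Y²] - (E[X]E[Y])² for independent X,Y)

Var(XY) = E[X²]E[Y²] - (E[X]E[Y])²
E[M] = 0.6, Var(M) = 0.04
E[B] = 2, Var(B) = 2.25
E[M²] = 0.04 + 0.6² = 0.4
E[B²] = 2.25 + 2² = 6.25
Var(Z) = 0.4*6.25 - (0.6*2)²
= 2.5 - 1.44 = 1.06

1.06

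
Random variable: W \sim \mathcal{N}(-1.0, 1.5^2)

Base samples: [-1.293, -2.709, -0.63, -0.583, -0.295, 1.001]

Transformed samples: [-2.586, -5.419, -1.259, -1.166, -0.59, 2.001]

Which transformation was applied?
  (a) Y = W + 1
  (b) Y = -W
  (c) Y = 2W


Checking option (c) Y = 2W:
  W = -1.293 -> Y = -2.586 ✓
  W = -2.709 -> Y = -5.419 ✓
  W = -0.63 -> Y = -1.259 ✓
All samples match this transformation.

(c) 2W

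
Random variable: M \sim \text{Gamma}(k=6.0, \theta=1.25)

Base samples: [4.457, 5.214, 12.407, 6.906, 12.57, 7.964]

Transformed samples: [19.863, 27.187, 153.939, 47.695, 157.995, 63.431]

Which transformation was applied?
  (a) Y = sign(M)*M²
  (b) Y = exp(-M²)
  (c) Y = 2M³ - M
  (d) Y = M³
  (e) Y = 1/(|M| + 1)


Checking option (a) Y = sign(M)*M²:
  M = 4.457 -> Y = 19.863 ✓
  M = 5.214 -> Y = 27.187 ✓
  M = 12.407 -> Y = 153.939 ✓
All samples match this transformation.

(a) sign(M)*M²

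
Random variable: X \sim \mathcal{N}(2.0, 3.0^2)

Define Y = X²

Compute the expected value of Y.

Using E[X²] = Var(X) + (E[X])²:
E[X] = 2
Var(X) = 3.0^2 = 9
E[X²] = 9 + 2² = 9 + 4 = 13

13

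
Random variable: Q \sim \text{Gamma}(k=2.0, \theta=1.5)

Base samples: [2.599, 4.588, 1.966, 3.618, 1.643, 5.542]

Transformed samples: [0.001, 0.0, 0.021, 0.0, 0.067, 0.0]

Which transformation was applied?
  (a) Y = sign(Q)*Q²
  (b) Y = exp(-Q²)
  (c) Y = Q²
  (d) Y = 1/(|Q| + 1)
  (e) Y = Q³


Checking option (b) Y = exp(-Q²):
  Q = 2.599 -> Y = 0.001 ✓
  Q = 4.588 -> Y = 0.0 ✓
  Q = 1.966 -> Y = 0.021 ✓
All samples match this transformation.

(b) exp(-Q²)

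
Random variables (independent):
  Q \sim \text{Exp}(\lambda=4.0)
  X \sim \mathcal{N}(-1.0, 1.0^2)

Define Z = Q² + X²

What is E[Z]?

E[Z] = E[Q²] + E[X²]
E[Q²] = Var(Q) + E[Q]² = 0.0625 + 0.0625 = 0.125
E[X²] = Var(X) + E[X]² = 1 + 1 = 2
E[Z] = 0.125 + 2 = 2.125

2.125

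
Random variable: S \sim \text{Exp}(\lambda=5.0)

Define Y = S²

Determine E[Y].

Using E[X²] = Var(X) + (E[X])²:
E[S] = 0.2
Var(S) = 1/5.0^2 = 0.04
E[S²] = 0.04 + 0.2² = 0.04 + 0.04 = 0.08

0.08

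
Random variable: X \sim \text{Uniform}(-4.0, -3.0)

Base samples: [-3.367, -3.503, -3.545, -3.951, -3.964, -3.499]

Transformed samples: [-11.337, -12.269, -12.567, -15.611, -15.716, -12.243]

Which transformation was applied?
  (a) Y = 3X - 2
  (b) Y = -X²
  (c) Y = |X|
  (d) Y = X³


Checking option (b) Y = -X²:
  X = -3.367 -> Y = -11.337 ✓
  X = -3.503 -> Y = -12.269 ✓
  X = -3.545 -> Y = -12.567 ✓
All samples match this transformation.

(b) -X²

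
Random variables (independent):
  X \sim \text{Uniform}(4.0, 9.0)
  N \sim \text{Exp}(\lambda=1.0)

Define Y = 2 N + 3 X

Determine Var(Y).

For independent RVs: Var(aX + bY) = a²Var(X) + b²Var(Y)
Var(X) = 2.0833333
Var(N) = 1
Var(Y) = 3²*2.0833333 + 2²*1
= 9*2.0833333 + 4*1 = 22.75

22.75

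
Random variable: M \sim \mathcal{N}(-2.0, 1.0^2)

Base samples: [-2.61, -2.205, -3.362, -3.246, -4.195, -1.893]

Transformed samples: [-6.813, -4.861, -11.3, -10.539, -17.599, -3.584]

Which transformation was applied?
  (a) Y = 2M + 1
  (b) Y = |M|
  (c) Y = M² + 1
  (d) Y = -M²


Checking option (d) Y = -M²:
  M = -2.61 -> Y = -6.813 ✓
  M = -2.205 -> Y = -4.861 ✓
  M = -3.362 -> Y = -11.3 ✓
All samples match this transformation.

(d) -M²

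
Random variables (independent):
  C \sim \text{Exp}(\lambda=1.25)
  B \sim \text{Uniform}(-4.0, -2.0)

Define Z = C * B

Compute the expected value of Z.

For independent RVs: E[XY] = E[X]*E[Y]
E[C] = 0.8
E[B] = -3
E[Z] = 0.8 * (-3) = -2.4

-2.4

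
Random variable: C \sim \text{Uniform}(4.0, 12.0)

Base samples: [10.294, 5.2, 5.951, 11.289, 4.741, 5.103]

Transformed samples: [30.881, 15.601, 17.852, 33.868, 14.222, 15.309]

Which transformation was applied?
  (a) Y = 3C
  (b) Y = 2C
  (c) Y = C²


Checking option (a) Y = 3C:
  C = 10.294 -> Y = 30.881 ✓
  C = 5.2 -> Y = 15.601 ✓
  C = 5.951 -> Y = 17.852 ✓
All samples match this transformation.

(a) 3C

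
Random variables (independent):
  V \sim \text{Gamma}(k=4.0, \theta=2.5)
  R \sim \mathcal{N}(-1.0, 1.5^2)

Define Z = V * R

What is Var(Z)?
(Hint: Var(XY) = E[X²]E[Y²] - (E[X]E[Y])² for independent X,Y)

Var(XY) = E[X²]E[Y²] - (E[X]E[Y])²
E[V] = 10, Var(V) = 25
E[R] = -1, Var(R) = 2.25
E[V²] = 25 + 10² = 125
E[R²] = 2.25 + (-1)² = 3.25
Var(Z) = 125*3.25 - (10*(-1))²
= 406.25 - 100 = 306.25

306.25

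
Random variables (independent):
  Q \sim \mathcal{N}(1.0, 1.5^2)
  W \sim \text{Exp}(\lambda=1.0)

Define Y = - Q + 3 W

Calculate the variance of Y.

For independent RVs: Var(aX + bY) = a²Var(X) + b²Var(Y)
Var(Q) = 2.25
Var(W) = 1
Var(Y) = (-1)²*2.25 + 3²*1
= 1*2.25 + 9*1 = 11.25

11.25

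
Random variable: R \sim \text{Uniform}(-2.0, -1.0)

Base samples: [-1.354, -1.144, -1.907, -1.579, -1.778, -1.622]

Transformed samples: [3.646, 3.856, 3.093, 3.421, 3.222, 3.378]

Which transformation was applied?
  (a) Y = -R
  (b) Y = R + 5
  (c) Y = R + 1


Checking option (b) Y = R + 5:
  R = -1.354 -> Y = 3.646 ✓
  R = -1.144 -> Y = 3.856 ✓
  R = -1.907 -> Y = 3.093 ✓
All samples match this transformation.

(b) R + 5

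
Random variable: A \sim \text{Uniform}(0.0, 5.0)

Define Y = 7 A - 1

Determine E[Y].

For Y = 7A - 1:
E[Y] = 7 * E[A] - 1
E[A] = (0 + 5)/2 = 2.5
E[Y] = 7 * 2.5 - 1 = 16.5

16.5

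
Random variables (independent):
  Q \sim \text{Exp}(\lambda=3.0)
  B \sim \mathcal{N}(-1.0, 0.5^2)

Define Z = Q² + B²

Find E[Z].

E[Z] = E[Q²] + E[B²]
E[Q²] = Var(Q) + E[Q]² = 0.11111111 + 0.11111111 = 0.22222222
E[B²] = Var(B) + E[B]² = 0.25 + 1 = 1.25
E[Z] = 0.22222222 + 1.25 = 1.4722222

1.4722222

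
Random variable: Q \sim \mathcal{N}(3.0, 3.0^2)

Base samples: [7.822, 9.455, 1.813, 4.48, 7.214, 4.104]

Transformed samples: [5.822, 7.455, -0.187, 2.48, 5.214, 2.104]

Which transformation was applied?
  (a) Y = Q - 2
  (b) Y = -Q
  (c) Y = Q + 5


Checking option (a) Y = Q - 2:
  Q = 7.822 -> Y = 5.822 ✓
  Q = 9.455 -> Y = 7.455 ✓
  Q = 1.813 -> Y = -0.187 ✓
All samples match this transformation.

(a) Q - 2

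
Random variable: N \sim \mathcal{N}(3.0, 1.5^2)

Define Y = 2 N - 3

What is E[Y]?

For Y = 2N - 3:
E[Y] = 2 * E[N] - 3
E[N] = 3.0 = 3
E[Y] = 2 * 3 - 3 = 3

3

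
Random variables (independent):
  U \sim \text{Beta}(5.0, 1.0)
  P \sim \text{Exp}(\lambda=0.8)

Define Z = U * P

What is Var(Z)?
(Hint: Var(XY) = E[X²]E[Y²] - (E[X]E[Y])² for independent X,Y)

Var(XY) = E[X²]E[Y²] - (E[X]E[Y])²
E[U] = 0.83333333, Var(U) = 0.01984127
E[P] = 1.25, Var(P) = 1.5625
E[U²] = 0.01984127 + 0.83333333² = 0.71428571
E[P²] = 1.5625 + 1.25² = 3.125
Var(Z) = 0.71428571*3.125 - (0.83333333*1.25)²
= 2.2321429 - 1.0850694 = 1.1470734

1.1470734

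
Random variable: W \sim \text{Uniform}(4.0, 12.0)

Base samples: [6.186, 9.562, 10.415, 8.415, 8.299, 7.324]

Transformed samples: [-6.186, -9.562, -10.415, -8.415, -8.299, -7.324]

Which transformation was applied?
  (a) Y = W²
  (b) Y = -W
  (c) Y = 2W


Checking option (b) Y = -W:
  W = 6.186 -> Y = -6.186 ✓
  W = 9.562 -> Y = -9.562 ✓
  W = 10.415 -> Y = -10.415 ✓
All samples match this transformation.

(b) -W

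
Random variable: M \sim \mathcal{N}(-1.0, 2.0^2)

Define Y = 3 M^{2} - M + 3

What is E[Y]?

E[Y] = 3*E[M²] - 1*E[M] + 3
E[M] = -1
E[M²] = Var(M) + (E[M])² = 4 + 1 = 5
E[Y] = 3*5 - 1*(-1) + 3 = 19

19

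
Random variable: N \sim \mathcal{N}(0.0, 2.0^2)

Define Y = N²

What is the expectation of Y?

Using E[X²] = Var(X) + (E[X])²:
E[N] = 0
Var(N) = 2.0^2 = 4
E[N²] = 4 + 0² = 4 + 0 = 4

4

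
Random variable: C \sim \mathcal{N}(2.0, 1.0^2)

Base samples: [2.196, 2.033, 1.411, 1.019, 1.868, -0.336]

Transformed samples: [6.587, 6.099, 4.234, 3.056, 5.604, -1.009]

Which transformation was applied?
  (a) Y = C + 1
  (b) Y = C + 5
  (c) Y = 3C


Checking option (c) Y = 3C:
  C = 2.196 -> Y = 6.587 ✓
  C = 2.033 -> Y = 6.099 ✓
  C = 1.411 -> Y = 4.234 ✓
All samples match this transformation.

(c) 3C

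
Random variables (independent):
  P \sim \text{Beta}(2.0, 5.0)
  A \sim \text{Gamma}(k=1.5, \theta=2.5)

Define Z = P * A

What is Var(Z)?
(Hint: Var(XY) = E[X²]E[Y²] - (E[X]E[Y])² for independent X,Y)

Var(XY) = E[X²]E[Y²] - (E[X]E[Y])²
E[P] = 0.28571429, Var(P) = 0.025510204
E[A] = 3.75, Var(A) = 9.375
E[P²] = 0.025510204 + 0.28571429² = 0.10714286
E[A²] = 9.375 + 3.75² = 23.4375
Var(Z) = 0.10714286*23.4375 - (0.28571429*3.75)²
= 2.5111607 - 1.1479592 = 1.3632015

1.3632015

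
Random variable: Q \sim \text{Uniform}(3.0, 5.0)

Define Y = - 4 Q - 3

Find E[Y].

For Y = -4Q - 3:
E[Y] = -4 * E[Q] - 3
E[Q] = (3 + 5)/2 = 4
E[Y] = -4 * 4 - 3 = -19

-19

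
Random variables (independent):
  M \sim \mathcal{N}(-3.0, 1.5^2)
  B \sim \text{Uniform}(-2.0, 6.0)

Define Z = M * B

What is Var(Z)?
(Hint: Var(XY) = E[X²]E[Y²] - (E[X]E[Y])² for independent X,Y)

Var(XY) = E[X²]E[Y²] - (E[X]E[Y])²
E[M] = -3, Var(M) = 2.25
E[B] = 2, Var(B) = 5.3333333
E[M²] = 2.25 + (-3)² = 11.25
E[B²] = 5.3333333 + 2² = 9.3333333
Var(Z) = 11.25*9.3333333 - (-3*2)²
= 105 - 36 = 69

69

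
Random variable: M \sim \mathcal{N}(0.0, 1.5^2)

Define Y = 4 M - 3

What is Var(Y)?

For Y = aM + b: Var(Y) = a² * Var(M)
Var(M) = 1.5^2 = 2.25
Var(Y) = 4² * 2.25 = 16 * 2.25 = 36

36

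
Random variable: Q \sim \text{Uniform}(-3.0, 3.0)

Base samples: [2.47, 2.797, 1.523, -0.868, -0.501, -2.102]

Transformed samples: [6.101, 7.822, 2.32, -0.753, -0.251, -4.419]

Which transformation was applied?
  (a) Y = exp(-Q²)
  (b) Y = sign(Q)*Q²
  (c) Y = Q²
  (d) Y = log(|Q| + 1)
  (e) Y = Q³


Checking option (b) Y = sign(Q)*Q²:
  Q = 2.47 -> Y = 6.101 ✓
  Q = 2.797 -> Y = 7.822 ✓
  Q = 1.523 -> Y = 2.32 ✓
All samples match this transformation.

(b) sign(Q)*Q²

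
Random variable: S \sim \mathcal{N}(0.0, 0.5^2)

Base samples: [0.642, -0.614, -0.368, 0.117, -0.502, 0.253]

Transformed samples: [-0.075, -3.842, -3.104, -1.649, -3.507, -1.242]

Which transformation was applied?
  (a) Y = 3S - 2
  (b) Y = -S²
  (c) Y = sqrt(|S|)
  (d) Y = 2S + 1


Checking option (a) Y = 3S - 2:
  S = 0.642 -> Y = -0.075 ✓
  S = -0.614 -> Y = -3.842 ✓
  S = -0.368 -> Y = -3.104 ✓
All samples match this transformation.

(a) 3S - 2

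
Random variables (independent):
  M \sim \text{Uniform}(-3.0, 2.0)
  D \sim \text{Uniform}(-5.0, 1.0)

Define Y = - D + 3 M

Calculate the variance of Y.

For independent RVs: Var(aX + bY) = a²Var(X) + b²Var(Y)
Var(M) = 2.0833333
Var(D) = 3
Var(Y) = 3²*2.0833333 + (-1)²*3
= 9*2.0833333 + 1*3 = 21.75

21.75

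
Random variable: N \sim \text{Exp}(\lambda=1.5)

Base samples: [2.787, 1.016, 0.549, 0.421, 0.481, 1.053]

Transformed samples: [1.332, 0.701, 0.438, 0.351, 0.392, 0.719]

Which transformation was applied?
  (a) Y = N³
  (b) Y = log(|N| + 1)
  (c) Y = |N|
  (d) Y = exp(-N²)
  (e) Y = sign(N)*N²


Checking option (b) Y = log(|N| + 1):
  N = 2.787 -> Y = 1.332 ✓
  N = 1.016 -> Y = 0.701 ✓
  N = 0.549 -> Y = 0.438 ✓
All samples match this transformation.

(b) log(|N| + 1)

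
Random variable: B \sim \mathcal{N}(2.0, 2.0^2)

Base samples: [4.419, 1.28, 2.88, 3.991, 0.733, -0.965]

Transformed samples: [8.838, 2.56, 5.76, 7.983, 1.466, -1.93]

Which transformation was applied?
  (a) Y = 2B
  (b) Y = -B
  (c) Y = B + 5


Checking option (a) Y = 2B:
  B = 4.419 -> Y = 8.838 ✓
  B = 1.28 -> Y = 2.56 ✓
  B = 2.88 -> Y = 5.76 ✓
All samples match this transformation.

(a) 2B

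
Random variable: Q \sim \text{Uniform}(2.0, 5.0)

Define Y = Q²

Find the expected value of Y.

E[Q²] = Var(Q) + (E[Q])² = 0.75 + 12.25 = 13

13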